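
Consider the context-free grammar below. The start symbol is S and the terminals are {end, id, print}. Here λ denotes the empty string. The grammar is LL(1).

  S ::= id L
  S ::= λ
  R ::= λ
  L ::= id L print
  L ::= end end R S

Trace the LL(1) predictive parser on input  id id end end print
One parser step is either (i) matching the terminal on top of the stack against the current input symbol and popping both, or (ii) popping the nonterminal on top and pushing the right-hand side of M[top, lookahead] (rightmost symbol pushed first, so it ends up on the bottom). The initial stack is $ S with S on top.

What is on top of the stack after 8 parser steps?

S

step 1: stack=$ S  input=id id end end print $  — expand S ::= id L
step 2: stack=$ L id  input=id id end end print $  — match id
step 3: stack=$ L  input=id end end print $  — expand L ::= id L print
step 4: stack=$ print L id  input=id end end print $  — match id
step 5: stack=$ print L  input=end end print $  — expand L ::= end end R S
step 6: stack=$ print S R end end  input=end end print $  — match end
step 7: stack=$ print S R end  input=end print $  — match end
step 8: stack=$ print S R  input=print $  — expand R ::= λ
Stack after step 8: $ print S (top = S).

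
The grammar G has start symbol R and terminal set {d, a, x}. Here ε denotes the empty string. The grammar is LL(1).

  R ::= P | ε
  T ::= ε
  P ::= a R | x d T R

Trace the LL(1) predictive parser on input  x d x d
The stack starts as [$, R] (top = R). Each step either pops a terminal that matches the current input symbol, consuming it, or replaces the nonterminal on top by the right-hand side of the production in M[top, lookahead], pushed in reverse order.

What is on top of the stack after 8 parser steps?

d

     Stack      Input      Action
  1  $ R        x d x d $  expand R ::= P
  2  $ P        x d x d $  expand P ::= x d T R
  3  $ R T d x  x d x d $  match x
  4  $ R T d    d x d $    match d
  5  $ R T      x d $      expand T ::= ε
  6  $ R        x d $      expand R ::= P
  7  $ P        x d $      expand P ::= x d T R
  8  $ R T d x  x d $      match x
Stack after step 8: $ R T d (top = d).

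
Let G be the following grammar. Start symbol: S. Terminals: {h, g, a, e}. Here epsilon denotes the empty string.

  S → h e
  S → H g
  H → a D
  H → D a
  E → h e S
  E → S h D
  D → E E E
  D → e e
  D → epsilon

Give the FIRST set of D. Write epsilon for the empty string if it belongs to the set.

{epsilon, a, e, h}

FIRST(S) = {a, e, h}  (via H g)
FIRST(E) = {a, e, h}  (via S h D)
FIRST(D) = {epsilon, a, e, h}  (via E E E)
FIRST(H) = {a, e, h}  (via D a)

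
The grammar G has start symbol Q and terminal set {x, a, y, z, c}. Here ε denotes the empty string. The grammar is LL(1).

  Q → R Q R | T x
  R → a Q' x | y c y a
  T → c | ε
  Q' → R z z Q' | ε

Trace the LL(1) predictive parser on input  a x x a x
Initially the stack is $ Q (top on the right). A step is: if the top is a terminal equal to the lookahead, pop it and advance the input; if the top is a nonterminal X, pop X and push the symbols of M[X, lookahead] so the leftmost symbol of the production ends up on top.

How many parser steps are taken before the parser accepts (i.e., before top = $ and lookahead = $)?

step 1: stack=$ Q  input=a x x a x $  — expand Q → R Q R
step 2: stack=$ R Q R  input=a x x a x $  — expand R → a Q' x
step 3: stack=$ R Q x Q' a  input=a x x a x $  — match a
step 4: stack=$ R Q x Q'  input=x x a x $  — expand Q' → ε
step 5: stack=$ R Q x  input=x x a x $  — match x
step 6: stack=$ R Q  input=x a x $  — expand Q → T x
step 7: stack=$ R x T  input=x a x $  — expand T → ε
step 8: stack=$ R x  input=x a x $  — match x
step 9: stack=$ R  input=a x $  — expand R → a Q' x
step 10: stack=$ x Q' a  input=a x $  — match a
step 11: stack=$ x Q'  input=x $  — expand Q' → ε
step 12: stack=$ x  input=x $  — match x
Accept reached after 12 steps.

12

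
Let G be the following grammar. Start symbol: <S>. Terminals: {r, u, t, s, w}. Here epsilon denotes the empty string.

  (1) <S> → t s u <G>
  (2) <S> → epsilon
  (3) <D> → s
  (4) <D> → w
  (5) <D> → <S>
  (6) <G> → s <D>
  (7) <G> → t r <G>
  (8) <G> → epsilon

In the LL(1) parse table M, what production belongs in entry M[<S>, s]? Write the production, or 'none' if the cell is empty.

none

FIRST(<S>) = {epsilon, t}
FIRST(<G>) = {epsilon, s, t}
FIRST(<D>) = {epsilon, s, t, w}  (via <S>)
FOLLOW(<S>) includes $ since <S> is the start symbol.
FOLLOW(<S>): in <D>→<S>, the suffix after <S> is empty, so FOLLOW(<S>) ⊇ FOLLOW(<D>) = {$}. Thus FOLLOW(<S>) = {$}.
FOLLOW(<D>): in <G>→s <D>, the suffix after <D> is empty, so FOLLOW(<D>) ⊇ FOLLOW(<G>) = {$}. Thus FOLLOW(<D>) = {$}.
For <S> → t s u <G>: FIRST(t s u <G>) = {t}, so it goes in M[<S>, t] for t ∈ {t}.
For <S> → epsilon: FIRST(epsilon) = {epsilon}, so it goes in M[<S>, t] for t ∈ {}; since epsilon ∈ FIRST, also for every t ∈ FOLLOW(<S>) = {$}.
None of these place a production in M[<S>, s].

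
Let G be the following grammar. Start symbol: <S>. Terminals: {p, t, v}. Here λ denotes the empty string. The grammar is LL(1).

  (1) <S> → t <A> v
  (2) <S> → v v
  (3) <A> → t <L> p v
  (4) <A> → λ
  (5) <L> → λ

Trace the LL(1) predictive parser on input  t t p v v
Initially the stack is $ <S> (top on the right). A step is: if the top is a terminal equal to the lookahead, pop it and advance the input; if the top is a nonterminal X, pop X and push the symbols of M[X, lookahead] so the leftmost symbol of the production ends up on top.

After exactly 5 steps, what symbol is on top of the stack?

step 1: stack=$ <S>  input=t t p v v $  — expand <S> → t <A> v
step 2: stack=$ v <A> t  input=t t p v v $  — match t
step 3: stack=$ v <A>  input=t p v v $  — expand <A> → t <L> p v
step 4: stack=$ v v p <L> t  input=t p v v $  — match t
step 5: stack=$ v v p <L>  input=p v v $  — expand <L> → λ
Stack after step 5: $ v v p (top = p).

p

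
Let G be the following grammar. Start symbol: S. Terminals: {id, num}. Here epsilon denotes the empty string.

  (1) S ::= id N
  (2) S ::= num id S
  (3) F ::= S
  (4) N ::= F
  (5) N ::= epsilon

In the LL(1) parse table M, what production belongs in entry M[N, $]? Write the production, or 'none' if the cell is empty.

N ::= epsilon

FIRST(S) = {id, num}
FIRST(F) = {id, num}  (via S)
FIRST(N) = {epsilon, id, num}  (via F)
FOLLOW(S) includes $ since S is the start symbol.
FOLLOW(S): in S::=num id S, the suffix after S is empty (adds nothing new); in F::=S, the suffix after S is empty, so FOLLOW(S) ⊇ FOLLOW(F) = {$}. Thus FOLLOW(S) = {$}.
FOLLOW(N): in S::=id N, the suffix after N is empty, so FOLLOW(N) ⊇ FOLLOW(S) = {$}. Thus FOLLOW(N) = {$}.
For N ::= F: FIRST(F) = {id, num}, so it goes in M[N, t] for t ∈ {id, num}.
For N ::= epsilon: FIRST(epsilon) = {epsilon}, so it goes in M[N, t] for t ∈ {}; since epsilon ∈ FIRST, also for every t ∈ FOLLOW(N) = {$}.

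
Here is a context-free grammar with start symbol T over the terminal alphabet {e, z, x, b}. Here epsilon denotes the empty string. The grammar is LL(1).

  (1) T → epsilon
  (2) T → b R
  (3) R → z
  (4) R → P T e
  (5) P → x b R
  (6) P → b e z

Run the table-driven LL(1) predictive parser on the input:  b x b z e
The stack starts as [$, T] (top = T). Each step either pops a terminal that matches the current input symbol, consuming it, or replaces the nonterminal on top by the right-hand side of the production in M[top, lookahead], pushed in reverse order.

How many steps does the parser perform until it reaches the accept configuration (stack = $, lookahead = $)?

10

step 1: stack=$ T  input=b x b z e $  — expand T → b R
step 2: stack=$ R b  input=b x b z e $  — match b
step 3: stack=$ R  input=x b z e $  — expand R → P T e
step 4: stack=$ e T P  input=x b z e $  — expand P → x b R
step 5: stack=$ e T R b x  input=x b z e $  — match x
step 6: stack=$ e T R b  input=b z e $  — match b
step 7: stack=$ e T R  input=z e $  — expand R → z
step 8: stack=$ e T z  input=z e $  — match z
step 9: stack=$ e T  input=e $  — expand T → epsilon
step 10: stack=$ e  input=e $  — match e
Accept reached after 10 steps.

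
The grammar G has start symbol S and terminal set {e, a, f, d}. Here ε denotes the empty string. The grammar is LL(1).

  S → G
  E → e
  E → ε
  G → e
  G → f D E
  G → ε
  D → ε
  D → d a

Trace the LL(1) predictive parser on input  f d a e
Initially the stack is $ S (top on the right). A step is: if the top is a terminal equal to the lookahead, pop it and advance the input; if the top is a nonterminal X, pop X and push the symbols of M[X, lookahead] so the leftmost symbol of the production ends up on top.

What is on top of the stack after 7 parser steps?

e

step 1: stack=$ S  input=f d a e $  — expand S → G
step 2: stack=$ G  input=f d a e $  — expand G → f D E
step 3: stack=$ E D f  input=f d a e $  — match f
step 4: stack=$ E D  input=d a e $  — expand D → d a
step 5: stack=$ E a d  input=d a e $  — match d
step 6: stack=$ E a  input=a e $  — match a
step 7: stack=$ E  input=e $  — expand E → e
Stack after step 7: $ e (top = e).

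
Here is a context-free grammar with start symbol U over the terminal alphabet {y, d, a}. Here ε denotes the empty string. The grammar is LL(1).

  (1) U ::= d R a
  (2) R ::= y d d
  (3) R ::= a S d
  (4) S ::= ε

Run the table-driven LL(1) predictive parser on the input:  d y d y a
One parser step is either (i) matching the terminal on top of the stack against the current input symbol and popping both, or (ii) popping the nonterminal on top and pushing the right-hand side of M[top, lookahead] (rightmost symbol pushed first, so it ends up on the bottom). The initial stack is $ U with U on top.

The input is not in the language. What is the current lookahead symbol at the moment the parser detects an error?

y

     Stack      Input        Action
  1  $ U        d y d y a $  expand U ::= d R a
  2  $ a R d    d y d y a $  match d
  3  $ a R      y d y a $    expand R ::= y d d
  4  $ a d d y  y d y a $    match y
  5  $ a d d    d y a $      match d
  6  $ a d      y a $        error: top is terminal d but lookahead is y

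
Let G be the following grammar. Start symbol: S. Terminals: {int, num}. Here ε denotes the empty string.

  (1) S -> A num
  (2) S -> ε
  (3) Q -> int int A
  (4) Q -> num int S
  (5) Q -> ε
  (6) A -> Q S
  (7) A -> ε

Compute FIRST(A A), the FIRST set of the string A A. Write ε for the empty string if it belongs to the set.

FIRST(Q): from Q->int int A we get {int}; from Q->num int S we get {num}; from Q->ε we get {ε}. So FIRST(Q) = {ε, int, num}.
FIRST(S): from S->A num we get {int, num}; from S->ε we get {ε}. So FIRST(S) = {ε, int, num}.
FIRST(A): from A->Q S we get {ε, int, num}; from A->ε we get {ε}. So FIRST(A) = {ε, int, num}.
FIRST(A A): take FIRST of each symbol in turn, carrying on past any symbol whose FIRST contains ε; result {ε, int, num}.

{ε, int, num}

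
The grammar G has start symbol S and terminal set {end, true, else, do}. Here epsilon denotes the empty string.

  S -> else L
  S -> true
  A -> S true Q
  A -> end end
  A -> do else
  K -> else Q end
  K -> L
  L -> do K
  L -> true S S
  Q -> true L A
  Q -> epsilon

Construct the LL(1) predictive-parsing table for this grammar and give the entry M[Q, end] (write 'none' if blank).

Q -> epsilon

FIRST(S) = {else, true}
FIRST(L) = {do, true}
FIRST(Q) = {epsilon, true}
FIRST(A) = {do, else, end, true}  (via S true Q)
FIRST(K) = {do, else, true}  (via L)
FOLLOW(S) includes $ since S is the start symbol.
FOLLOW(A): in Q->true L A, the suffix after A is empty, so FOLLOW(A) ⊇ FOLLOW(Q) = {end}. Thus FOLLOW(A) = {end}.
FOLLOW(Q): in A->S true Q, the suffix after Q is empty, so FOLLOW(Q) ⊇ FOLLOW(A) = {end}; in K->else Q end, Q is followed by end with FIRST {end}. Thus FOLLOW(Q) = {end}.
For Q -> true L A: FIRST(true L A) = {true}, so it goes in M[Q, t] for t ∈ {true}.
For Q -> epsilon: FIRST(epsilon) = {epsilon}, so it goes in M[Q, t] for t ∈ {}; since epsilon ∈ FIRST, also for every t ∈ FOLLOW(Q) = {end}.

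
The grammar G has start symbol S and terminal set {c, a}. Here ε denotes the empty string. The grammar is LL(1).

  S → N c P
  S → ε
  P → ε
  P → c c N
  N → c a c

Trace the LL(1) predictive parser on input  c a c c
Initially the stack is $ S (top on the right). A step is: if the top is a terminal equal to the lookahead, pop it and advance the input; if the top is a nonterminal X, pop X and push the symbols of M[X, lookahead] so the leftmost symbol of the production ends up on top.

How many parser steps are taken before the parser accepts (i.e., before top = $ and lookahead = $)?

7

step 1: stack=$ S  input=c a c c $  — expand S → N c P
step 2: stack=$ P c N  input=c a c c $  — expand N → c a c
step 3: stack=$ P c c a c  input=c a c c $  — match c
step 4: stack=$ P c c a  input=a c c $  — match a
step 5: stack=$ P c c  input=c c $  — match c
step 6: stack=$ P c  input=c $  — match c
step 7: stack=$ P  input=$  — expand P → ε
Accept reached after 7 steps.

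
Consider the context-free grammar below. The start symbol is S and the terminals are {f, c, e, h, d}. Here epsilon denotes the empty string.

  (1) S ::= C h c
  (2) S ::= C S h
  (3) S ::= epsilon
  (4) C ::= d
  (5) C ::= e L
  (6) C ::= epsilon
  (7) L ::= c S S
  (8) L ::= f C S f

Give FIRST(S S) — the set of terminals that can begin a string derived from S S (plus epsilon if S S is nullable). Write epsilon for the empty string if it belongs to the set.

FIRST(C) = {epsilon, d, e}
FIRST(L) = {c, f}
FIRST(S) = {epsilon, d, e, h}  (via C h c, C S h)
FIRST(S S): take FIRST of each symbol in turn, carrying on past any symbol whose FIRST contains epsilon; result {epsilon, d, e, h}.

{epsilon, d, e, h}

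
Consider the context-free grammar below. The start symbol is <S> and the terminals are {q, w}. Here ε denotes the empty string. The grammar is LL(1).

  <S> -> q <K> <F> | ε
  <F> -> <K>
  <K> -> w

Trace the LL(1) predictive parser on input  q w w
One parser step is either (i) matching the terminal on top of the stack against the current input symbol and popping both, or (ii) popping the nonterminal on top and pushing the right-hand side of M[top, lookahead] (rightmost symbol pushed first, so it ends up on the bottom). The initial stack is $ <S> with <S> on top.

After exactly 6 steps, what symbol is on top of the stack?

w

step 1: stack=$ <S>  input=q w w $  — expand <S> -> q <K> <F>
step 2: stack=$ <F> <K> q  input=q w w $  — match q
step 3: stack=$ <F> <K>  input=w w $  — expand <K> -> w
step 4: stack=$ <F> w  input=w w $  — match w
step 5: stack=$ <F>  input=w $  — expand <F> -> <K>
step 6: stack=$ <K>  input=w $  — expand <K> -> w
Stack after step 6: $ w (top = w).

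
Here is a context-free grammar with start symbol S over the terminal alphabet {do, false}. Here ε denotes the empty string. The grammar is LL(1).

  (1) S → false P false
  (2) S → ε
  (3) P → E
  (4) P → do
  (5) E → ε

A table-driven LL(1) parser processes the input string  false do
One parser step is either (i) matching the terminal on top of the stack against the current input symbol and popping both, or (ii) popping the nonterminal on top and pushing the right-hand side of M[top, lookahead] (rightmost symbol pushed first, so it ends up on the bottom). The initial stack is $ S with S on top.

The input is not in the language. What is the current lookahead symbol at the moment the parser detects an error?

step 1: stack=$ S  input=false do $  — expand S → false P false
step 2: stack=$ false P false  input=false do $  — match false
step 3: stack=$ false P  input=do $  — expand P → do
step 4: stack=$ false do  input=do $  — match do
step 5: stack=$ false  input=$  — error: top is terminal false but lookahead is $

$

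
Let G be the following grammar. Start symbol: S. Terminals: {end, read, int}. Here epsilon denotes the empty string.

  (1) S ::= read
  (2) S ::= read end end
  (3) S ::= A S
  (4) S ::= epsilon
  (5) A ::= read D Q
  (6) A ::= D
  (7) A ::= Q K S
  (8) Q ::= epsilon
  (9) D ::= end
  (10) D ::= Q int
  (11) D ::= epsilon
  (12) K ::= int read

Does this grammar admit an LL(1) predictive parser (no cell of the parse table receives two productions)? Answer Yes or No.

FIRST(S) = {epsilon, end, int, read}
FIRST(A) = {epsilon, end, int, read}
FIRST(Q) = {epsilon}
FIRST(D) = {epsilon, end, int}
FIRST(K) = {int}
FOLLOW(S) = {$, end, int, read}
FOLLOW(A) = {$, end, int, read}
FOLLOW(Q) = {$, end, int, read}
FOLLOW(D) = {$, end, int, read}
FOLLOW(K) = {$, end, int, read}
Cell M[A, int] receives both A ::= D and A ::= Q K S — the grammar is not LL(1).

No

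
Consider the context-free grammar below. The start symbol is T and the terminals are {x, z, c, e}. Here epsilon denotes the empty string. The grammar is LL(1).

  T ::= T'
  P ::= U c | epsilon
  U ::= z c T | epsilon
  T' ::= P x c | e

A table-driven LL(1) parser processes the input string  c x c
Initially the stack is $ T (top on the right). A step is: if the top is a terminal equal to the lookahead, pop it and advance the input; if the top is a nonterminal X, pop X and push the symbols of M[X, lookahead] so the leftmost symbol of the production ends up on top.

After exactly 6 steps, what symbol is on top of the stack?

c

     Stack      Input    Action
  1  $ T        c x c $  expand T ::= T'
  2  $ T'       c x c $  expand T' ::= P x c
  3  $ c x P    c x c $  expand P ::= U c
  4  $ c x c U  c x c $  expand U ::= epsilon
  5  $ c x c    c x c $  match c
  6  $ c x      x c $    match x
Stack after step 6: $ c (top = c).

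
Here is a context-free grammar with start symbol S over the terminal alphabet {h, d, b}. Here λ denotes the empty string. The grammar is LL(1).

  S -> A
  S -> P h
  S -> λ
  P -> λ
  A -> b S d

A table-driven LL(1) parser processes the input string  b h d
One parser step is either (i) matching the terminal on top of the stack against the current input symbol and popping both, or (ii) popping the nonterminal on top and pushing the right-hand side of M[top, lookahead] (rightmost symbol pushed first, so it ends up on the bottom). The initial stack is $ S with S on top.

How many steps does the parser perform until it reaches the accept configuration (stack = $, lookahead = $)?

step 1: stack=$ S  input=b h d $  — expand S -> A
step 2: stack=$ A  input=b h d $  — expand A -> b S d
step 3: stack=$ d S b  input=b h d $  — match b
step 4: stack=$ d S  input=h d $  — expand S -> P h
step 5: stack=$ d h P  input=h d $  — expand P -> λ
step 6: stack=$ d h  input=h d $  — match h
step 7: stack=$ d  input=d $  — match d
Accept reached after 7 steps.

7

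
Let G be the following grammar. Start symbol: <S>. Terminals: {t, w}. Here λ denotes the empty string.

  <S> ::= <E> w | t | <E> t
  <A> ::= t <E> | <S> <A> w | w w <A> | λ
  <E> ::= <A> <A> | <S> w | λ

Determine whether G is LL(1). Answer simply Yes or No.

No

FIRST(<S>) = {t, w}
FIRST(<A>) = {λ, t, w}
FIRST(<E>) = {λ, t, w}
FOLLOW(<S>) = {$, t, w}
FOLLOW(<A>) = {t, w}
FOLLOW(<E>) = {t, w}
Cell M[<A>, t] receives both <A> ::= t <E> and <A> ::= <S> <A> w and <A> ::= λ — the grammar is not LL(1).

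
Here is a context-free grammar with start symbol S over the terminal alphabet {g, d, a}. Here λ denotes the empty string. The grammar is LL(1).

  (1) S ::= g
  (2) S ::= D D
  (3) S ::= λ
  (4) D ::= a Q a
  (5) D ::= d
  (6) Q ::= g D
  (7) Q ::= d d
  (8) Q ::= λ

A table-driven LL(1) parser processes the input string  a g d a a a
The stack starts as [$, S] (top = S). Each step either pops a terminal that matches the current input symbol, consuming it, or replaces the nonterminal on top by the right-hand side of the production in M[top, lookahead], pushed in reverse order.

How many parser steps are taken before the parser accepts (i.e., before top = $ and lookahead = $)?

step 1: stack=$ S  input=a g d a a a $  — expand S ::= D D
step 2: stack=$ D D  input=a g d a a a $  — expand D ::= a Q a
step 3: stack=$ D a Q a  input=a g d a a a $  — match a
step 4: stack=$ D a Q  input=g d a a a $  — expand Q ::= g D
step 5: stack=$ D a D g  input=g d a a a $  — match g
step 6: stack=$ D a D  input=d a a a $  — expand D ::= d
step 7: stack=$ D a d  input=d a a a $  — match d
step 8: stack=$ D a  input=a a a $  — match a
step 9: stack=$ D  input=a a $  — expand D ::= a Q a
step 10: stack=$ a Q a  input=a a $  — match a
step 11: stack=$ a Q  input=a $  — expand Q ::= λ
step 12: stack=$ a  input=a $  — match a
Accept reached after 12 steps.

12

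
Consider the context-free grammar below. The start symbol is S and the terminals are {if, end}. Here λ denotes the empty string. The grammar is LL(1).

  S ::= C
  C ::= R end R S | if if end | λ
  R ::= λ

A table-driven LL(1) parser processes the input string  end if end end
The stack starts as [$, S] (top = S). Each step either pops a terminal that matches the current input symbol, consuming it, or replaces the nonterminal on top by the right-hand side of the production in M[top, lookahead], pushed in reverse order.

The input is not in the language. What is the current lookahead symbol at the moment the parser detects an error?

end

     Stack        Input             Action
  1  $ S          end if end end $  expand S ::= C
  2  $ C          end if end end $  expand C ::= R end R S
  3  $ S R end R  end if end end $  expand R ::= λ
  4  $ S R end    end if end end $  match end
  5  $ S R        if end end $      expand R ::= λ
  6  $ S          if end end $      expand S ::= C
  7  $ C          if end end $      expand C ::= if if end
  8  $ end if if  if end end $      match if
  9  $ end if     end end $         error: top is terminal if but lookahead is end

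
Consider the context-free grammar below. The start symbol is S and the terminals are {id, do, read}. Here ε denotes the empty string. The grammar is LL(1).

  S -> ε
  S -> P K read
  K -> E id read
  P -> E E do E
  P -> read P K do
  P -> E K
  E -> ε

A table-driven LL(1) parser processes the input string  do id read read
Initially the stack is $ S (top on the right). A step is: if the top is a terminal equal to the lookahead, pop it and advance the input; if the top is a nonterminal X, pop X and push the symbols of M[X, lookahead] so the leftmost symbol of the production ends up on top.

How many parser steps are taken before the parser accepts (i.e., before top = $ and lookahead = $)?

      Stack              Input              Action
   1  $ S                do id read read $  expand S -> P K read
   2  $ read K P         do id read read $  expand P -> E E do E
   3  $ read K E do E E  do id read read $  expand E -> ε
   4  $ read K E do E    do id read read $  expand E -> ε
   5  $ read K E do      do id read read $  match do
   6  $ read K E         id read read $     expand E -> ε
   7  $ read K           id read read $     expand K -> E id read
   8  $ read read id E   id read read $     expand E -> ε
   9  $ read read id     id read read $     match id
  10  $ read read        read read $        match read
  11  $ read             read $             match read
Accept reached after 11 steps.

11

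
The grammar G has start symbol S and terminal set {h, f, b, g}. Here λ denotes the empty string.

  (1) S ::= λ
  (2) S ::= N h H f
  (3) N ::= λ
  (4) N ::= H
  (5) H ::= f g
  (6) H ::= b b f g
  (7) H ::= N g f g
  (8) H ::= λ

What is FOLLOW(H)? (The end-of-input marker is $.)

FIRST(S): from S::=λ we get {λ}; from S::=N h H f we get {b, f, g, h}. So FIRST(S) = {λ, b, f, g, h}.
FIRST(N): from N::=λ we get {λ}; from N::=H we get {λ, b, f, g}. So FIRST(N) = {λ, b, f, g}.
FIRST(H): from H::=f g we get {f}; from H::=b b f g we get {b}; from H::=N g f g we get {b, f, g}; from H::=λ we get {λ}. So FIRST(H) = {λ, b, f, g}.
FOLLOW(S) includes $ since S is the start symbol.
FOLLOW(S): S appears on no right-hand side. Thus FOLLOW(S) = {$}.
FOLLOW(N): in S::=N h H f, N is followed by h H f with FIRST {h}; in H::=N g f g, N is followed by g f g with FIRST {g}. Thus FOLLOW(N) = {g, h}.
FOLLOW(H): in S::=N h H f, H is followed by f with FIRST {f}; in N::=H, the suffix after H is empty, so FOLLOW(H) ⊇ FOLLOW(N) = {g, h}. Thus FOLLOW(H) = {f, g, h}.

{f, g, h}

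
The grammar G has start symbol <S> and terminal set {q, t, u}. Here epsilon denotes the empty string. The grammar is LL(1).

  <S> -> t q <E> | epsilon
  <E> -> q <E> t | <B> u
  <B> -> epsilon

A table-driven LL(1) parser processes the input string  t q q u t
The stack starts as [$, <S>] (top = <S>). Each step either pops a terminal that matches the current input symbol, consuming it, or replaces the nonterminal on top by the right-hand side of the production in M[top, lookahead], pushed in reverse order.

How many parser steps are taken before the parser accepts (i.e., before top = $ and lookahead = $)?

9

     Stack      Input        Action
  1  $ <S>      t q q u t $  expand <S> -> t q <E>
  2  $ <E> q t  t q q u t $  match t
  3  $ <E> q    q q u t $    match q
  4  $ <E>      q u t $      expand <E> -> q <E> t
  5  $ t <E> q  q u t $      match q
  6  $ t <E>    u t $        expand <E> -> <B> u
  7  $ t u <B>  u t $        expand <B> -> epsilon
  8  $ t u      u t $        match u
  9  $ t        t $          match t
Accept reached after 9 steps.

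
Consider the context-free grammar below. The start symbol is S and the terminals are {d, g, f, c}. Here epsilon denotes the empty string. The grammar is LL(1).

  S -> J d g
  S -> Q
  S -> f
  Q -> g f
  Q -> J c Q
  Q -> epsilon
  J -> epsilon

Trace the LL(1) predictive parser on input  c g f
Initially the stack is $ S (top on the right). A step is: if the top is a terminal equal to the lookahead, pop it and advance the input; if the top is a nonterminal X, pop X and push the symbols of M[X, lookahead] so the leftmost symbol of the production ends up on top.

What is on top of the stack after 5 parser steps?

g

step 1: stack=$ S  input=c g f $  — expand S -> Q
step 2: stack=$ Q  input=c g f $  — expand Q -> J c Q
step 3: stack=$ Q c J  input=c g f $  — expand J -> epsilon
step 4: stack=$ Q c  input=c g f $  — match c
step 5: stack=$ Q  input=g f $  — expand Q -> g f
Stack after step 5: $ f g (top = g).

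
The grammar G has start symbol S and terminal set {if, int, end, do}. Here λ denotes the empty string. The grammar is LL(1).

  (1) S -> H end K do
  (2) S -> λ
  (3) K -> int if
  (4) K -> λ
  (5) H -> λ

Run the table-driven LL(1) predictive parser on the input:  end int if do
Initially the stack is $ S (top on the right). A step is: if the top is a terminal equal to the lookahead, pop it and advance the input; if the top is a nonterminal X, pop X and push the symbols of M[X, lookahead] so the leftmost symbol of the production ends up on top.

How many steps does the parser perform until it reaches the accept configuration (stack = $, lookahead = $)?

step 1: stack=$ S  input=end int if do $  — expand S -> H end K do
step 2: stack=$ do K end H  input=end int if do $  — expand H -> λ
step 3: stack=$ do K end  input=end int if do $  — match end
step 4: stack=$ do K  input=int if do $  — expand K -> int if
step 5: stack=$ do if int  input=int if do $  — match int
step 6: stack=$ do if  input=if do $  — match if
step 7: stack=$ do  input=do $  — match do
Accept reached after 7 steps.

7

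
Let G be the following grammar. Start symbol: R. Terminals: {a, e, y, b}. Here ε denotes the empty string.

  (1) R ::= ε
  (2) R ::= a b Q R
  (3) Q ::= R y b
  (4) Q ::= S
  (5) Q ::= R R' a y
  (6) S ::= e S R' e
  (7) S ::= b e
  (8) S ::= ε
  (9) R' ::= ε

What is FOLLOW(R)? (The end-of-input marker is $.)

FIRST(R): from R::=ε we get {ε}; from R::=a b Q R we get {a}. So FIRST(R) = {ε, a}.
FIRST(S): from S::=e S R' e we get {e}; from S::=b e we get {b}; from S::=ε we get {ε}. So FIRST(S) = {ε, b, e}.
FIRST(R'): from R'::=ε we get {ε}. So FIRST(R') = {ε}.
FIRST(Q): from Q::=R y b we get {a, y}; from Q::=S we get {ε, b, e}; from Q::=R R' a y we get {a}. So FIRST(Q) = {ε, a, b, e, y}.
FOLLOW(R) includes $ since R is the start symbol.
FOLLOW(R): in R::=a b Q R, the suffix after R is empty (adds nothing new); in Q::=R y b, R is followed by y b with FIRST {y}; in Q::=R R' a y, R is followed by R' a y with FIRST {a}. Thus FOLLOW(R) = {$, a, y}.
FOLLOW(Q): in R::=a b Q R, Q is followed by R with FIRST {ε, a}; in R::=a b Q R, the suffix after Q is nullable, so FOLLOW(Q) ⊇ FOLLOW(R) = {$, a, y}. Thus FOLLOW(Q) = {$, a, y}.
FOLLOW(S): in Q::=S, the suffix after S is empty, so FOLLOW(S) ⊇ FOLLOW(Q) = {$, a, y}; in S::=e S R' e, S is followed by R' e with FIRST {e}. Thus FOLLOW(S) = {$, a, e, y}.
FOLLOW(R'): in Q::=R R' a y, R' is followed by a y with FIRST {a}; in S::=e S R' e, R' is followed by e with FIRST {e}. Thus FOLLOW(R') = {a, e}.

{$, a, y}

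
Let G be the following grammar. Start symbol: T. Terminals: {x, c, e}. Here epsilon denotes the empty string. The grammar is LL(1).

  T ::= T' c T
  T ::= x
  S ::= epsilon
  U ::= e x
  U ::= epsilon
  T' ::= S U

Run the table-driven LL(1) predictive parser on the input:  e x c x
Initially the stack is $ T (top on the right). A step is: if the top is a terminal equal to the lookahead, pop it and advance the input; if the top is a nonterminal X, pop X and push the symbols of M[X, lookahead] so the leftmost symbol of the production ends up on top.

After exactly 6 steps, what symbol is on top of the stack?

     Stack      Input      Action
  1  $ T        e x c x $  expand T ::= T' c T
  2  $ T c T'   e x c x $  expand T' ::= S U
  3  $ T c U S  e x c x $  expand S ::= epsilon
  4  $ T c U    e x c x $  expand U ::= e x
  5  $ T c x e  e x c x $  match e
  6  $ T c x    x c x $    match x
Stack after step 6: $ T c (top = c).

c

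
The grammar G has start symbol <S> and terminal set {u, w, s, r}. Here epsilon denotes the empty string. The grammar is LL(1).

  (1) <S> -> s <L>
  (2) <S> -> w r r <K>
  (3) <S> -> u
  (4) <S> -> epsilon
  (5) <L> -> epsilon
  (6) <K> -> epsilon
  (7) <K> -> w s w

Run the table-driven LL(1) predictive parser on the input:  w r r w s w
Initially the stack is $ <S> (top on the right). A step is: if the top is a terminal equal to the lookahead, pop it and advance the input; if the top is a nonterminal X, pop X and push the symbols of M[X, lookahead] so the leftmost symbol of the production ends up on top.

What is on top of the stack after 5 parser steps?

     Stack        Input          Action
  1  $ <S>        w r r w s w $  expand <S> -> w r r <K>
  2  $ <K> r r w  w r r w s w $  match w
  3  $ <K> r r    r r w s w $    match r
  4  $ <K> r      r w s w $      match r
  5  $ <K>        w s w $        expand <K> -> w s w
Stack after step 5: $ w s w (top = w).

w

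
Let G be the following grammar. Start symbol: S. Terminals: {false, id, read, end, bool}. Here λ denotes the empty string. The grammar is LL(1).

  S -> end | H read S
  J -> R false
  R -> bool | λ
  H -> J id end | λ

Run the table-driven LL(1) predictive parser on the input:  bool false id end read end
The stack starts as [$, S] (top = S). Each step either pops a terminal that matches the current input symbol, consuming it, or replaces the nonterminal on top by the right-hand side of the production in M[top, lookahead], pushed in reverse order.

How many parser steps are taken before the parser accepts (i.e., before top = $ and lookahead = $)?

step 1: stack=$ S  input=bool false id end read end $  — expand S -> H read S
step 2: stack=$ S read H  input=bool false id end read end $  — expand H -> J id end
step 3: stack=$ S read end id J  input=bool false id end read end $  — expand J -> R false
step 4: stack=$ S read end id false R  input=bool false id end read end $  — expand R -> bool
step 5: stack=$ S read end id false bool  input=bool false id end read end $  — match bool
step 6: stack=$ S read end id false  input=false id end read end $  — match false
step 7: stack=$ S read end id  input=id end read end $  — match id
step 8: stack=$ S read end  input=end read end $  — match end
step 9: stack=$ S read  input=read end $  — match read
step 10: stack=$ S  input=end $  — expand S -> end
step 11: stack=$ end  input=end $  — match end
Accept reached after 11 steps.

11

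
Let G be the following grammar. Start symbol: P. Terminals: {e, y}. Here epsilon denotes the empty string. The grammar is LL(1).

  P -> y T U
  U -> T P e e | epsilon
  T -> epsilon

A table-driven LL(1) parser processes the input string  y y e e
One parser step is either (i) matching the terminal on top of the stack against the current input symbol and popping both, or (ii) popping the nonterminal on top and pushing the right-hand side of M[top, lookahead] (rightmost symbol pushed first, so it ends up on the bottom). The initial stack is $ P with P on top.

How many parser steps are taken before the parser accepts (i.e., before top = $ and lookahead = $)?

step 1: stack=$ P  input=y y e e $  — expand P -> y T U
step 2: stack=$ U T y  input=y y e e $  — match y
step 3: stack=$ U T  input=y e e $  — expand T -> epsilon
step 4: stack=$ U  input=y e e $  — expand U -> T P e e
step 5: stack=$ e e P T  input=y e e $  — expand T -> epsilon
step 6: stack=$ e e P  input=y e e $  — expand P -> y T U
step 7: stack=$ e e U T y  input=y e e $  — match y
step 8: stack=$ e e U T  input=e e $  — expand T -> epsilon
step 9: stack=$ e e U  input=e e $  — expand U -> epsilon
step 10: stack=$ e e  input=e e $  — match e
step 11: stack=$ e  input=e $  — match e
Accept reached after 11 steps.

11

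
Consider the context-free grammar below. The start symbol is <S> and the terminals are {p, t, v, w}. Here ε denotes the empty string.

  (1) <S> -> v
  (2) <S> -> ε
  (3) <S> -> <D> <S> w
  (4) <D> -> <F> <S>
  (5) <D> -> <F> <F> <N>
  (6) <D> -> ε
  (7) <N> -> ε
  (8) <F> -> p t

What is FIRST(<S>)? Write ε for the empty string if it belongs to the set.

FIRST(<N>): from <N>->ε we get {ε}. So FIRST(<N>) = {ε}.
FIRST(<F>): from <F>->p t we get {p}. So FIRST(<F>) = {p}.
FIRST(<D>): from <D>-><F> <S> we get {p}; from <D>-><F> <F> <N> we get {p}; from <D>->ε we get {ε}. So FIRST(<D>) = {ε, p}.
FIRST(<S>): from <S>->v we get {v}; from <S>->ε we get {ε}; from <S>-><D> <S> w we get {p, v, w}. So FIRST(<S>) = {ε, p, v, w}.

{ε, p, v, w}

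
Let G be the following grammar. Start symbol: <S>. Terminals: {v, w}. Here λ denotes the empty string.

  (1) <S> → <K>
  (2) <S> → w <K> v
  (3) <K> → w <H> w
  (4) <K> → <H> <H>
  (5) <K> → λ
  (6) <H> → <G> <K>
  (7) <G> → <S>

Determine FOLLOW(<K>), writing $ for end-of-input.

FIRST(<S>): from <S>→<K> we get {λ, w}; from <S>→w <K> v we get {w}. So FIRST(<S>) = {λ, w}.
FIRST(<G>): from <G>→<S> we get {λ, w}. So FIRST(<G>) = {λ, w}.
FIRST(<K>): from <K>→w <H> w we get {w}; from <K>→<H> <H> we get {λ, w}; from <K>→λ we get {λ}. So FIRST(<K>) = {λ, w}.
FIRST(<H>): from <H>→<G> <K> we get {λ, w}. So FIRST(<H>) = {λ, w}.
FOLLOW(<S>) includes $ since <S> is the start symbol.
FOLLOW(<S>): in <G>→<S>, the suffix after <S> is empty, so FOLLOW(<S>) ⊇ FOLLOW(<G>) = {$, v, w}. Thus FOLLOW(<S>) = {$, v, w}.
FOLLOW(<K>): in <S>→<K>, the suffix after <K> is empty, so FOLLOW(<K>) ⊇ FOLLOW(<S>) = {$, v, w}; in <S>→w <K> v, <K> is followed by v with FIRST {v}; in <H>→<G> <K>, the suffix after <K> is empty, so FOLLOW(<K>) ⊇ FOLLOW(<H>) = {$, v, w}. Thus FOLLOW(<K>) = {$, v, w}.
FOLLOW(<H>): in <K>→w <H> w, <H> is followed by w with FIRST {w}; in <K>→<H> <H> (occurrence 1), <H> is followed by <H> with FIRST {λ, w}; in <K>→<H> <H> (occurrence 1), the suffix after <H> is nullable, so FOLLOW(<H>) ⊇ FOLLOW(<K>) = {$, v, w}; in <K>→<H> <H> (occurrence 2), the suffix after <H> is empty, so FOLLOW(<H>) ⊇ FOLLOW(<K>) = {$, v, w}. Thus FOLLOW(<H>) = {$, v, w}.
FOLLOW(<G>): in <H>→<G> <K>, <G> is followed by <K> with FIRST {λ, w}; in <H>→<G> <K>, the suffix after <G> is nullable, so FOLLOW(<G>) ⊇ FOLLOW(<H>) = {$, v, w}. Thus FOLLOW(<G>) = {$, v, w}.

{$, v, w}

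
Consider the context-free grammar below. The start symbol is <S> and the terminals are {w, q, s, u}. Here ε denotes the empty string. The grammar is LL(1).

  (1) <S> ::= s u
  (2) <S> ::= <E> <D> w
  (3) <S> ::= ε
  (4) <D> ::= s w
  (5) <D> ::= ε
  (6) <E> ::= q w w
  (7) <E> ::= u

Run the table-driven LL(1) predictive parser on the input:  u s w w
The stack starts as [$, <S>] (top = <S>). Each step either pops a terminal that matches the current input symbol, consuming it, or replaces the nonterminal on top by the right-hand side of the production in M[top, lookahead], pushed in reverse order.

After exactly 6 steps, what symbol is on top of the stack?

     Stack        Input      Action
  1  $ <S>        u s w w $  expand <S> ::= <E> <D> w
  2  $ w <D> <E>  u s w w $  expand <E> ::= u
  3  $ w <D> u    u s w w $  match u
  4  $ w <D>      s w w $    expand <D> ::= s w
  5  $ w w s      s w w $    match s
  6  $ w w        w w $      match w
Stack after step 6: $ w (top = w).

w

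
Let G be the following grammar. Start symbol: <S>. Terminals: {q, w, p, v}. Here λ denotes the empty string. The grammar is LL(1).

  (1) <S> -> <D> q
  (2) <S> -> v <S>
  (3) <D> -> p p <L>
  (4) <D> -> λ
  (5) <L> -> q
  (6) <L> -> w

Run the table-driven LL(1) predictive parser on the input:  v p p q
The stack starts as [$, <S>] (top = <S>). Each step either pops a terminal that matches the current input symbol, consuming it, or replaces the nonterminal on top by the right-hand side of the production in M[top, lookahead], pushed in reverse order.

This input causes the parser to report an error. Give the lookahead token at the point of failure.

$

step 1: stack=$ <S>  input=v p p q $  — expand <S> -> v <S>
step 2: stack=$ <S> v  input=v p p q $  — match v
step 3: stack=$ <S>  input=p p q $  — expand <S> -> <D> q
step 4: stack=$ q <D>  input=p p q $  — expand <D> -> p p <L>
step 5: stack=$ q <L> p p  input=p p q $  — match p
step 6: stack=$ q <L> p  input=p q $  — match p
step 7: stack=$ q <L>  input=q $  — expand <L> -> q
step 8: stack=$ q q  input=q $  — match q
step 9: stack=$ q  input=$  — error: top is terminal q but lookahead is $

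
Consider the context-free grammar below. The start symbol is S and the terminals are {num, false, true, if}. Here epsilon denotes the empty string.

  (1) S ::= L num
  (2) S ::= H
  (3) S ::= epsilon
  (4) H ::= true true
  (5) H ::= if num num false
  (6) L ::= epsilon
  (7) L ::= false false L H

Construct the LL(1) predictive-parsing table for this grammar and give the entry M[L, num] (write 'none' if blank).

FIRST(H) = {if, true}
FIRST(L) = {epsilon, false}
FIRST(S) = {epsilon, false, if, num, true}  (via L num, H)
FOLLOW(S) includes $ since S is the start symbol.
FOLLOW(L): in S::=L num, L is followed by num with FIRST {num}; in L::=false false L H, L is followed by H with FIRST {if, true}. Thus FOLLOW(L) = {if, num, true}.
For L ::= epsilon: FIRST(epsilon) = {epsilon}, so it goes in M[L, t] for t ∈ {}; since epsilon ∈ FIRST, also for every t ∈ FOLLOW(L) = {if, num, true}.
For L ::= false false L H: FIRST(false false L H) = {false}, so it goes in M[L, t] for t ∈ {false}.

L ::= epsilon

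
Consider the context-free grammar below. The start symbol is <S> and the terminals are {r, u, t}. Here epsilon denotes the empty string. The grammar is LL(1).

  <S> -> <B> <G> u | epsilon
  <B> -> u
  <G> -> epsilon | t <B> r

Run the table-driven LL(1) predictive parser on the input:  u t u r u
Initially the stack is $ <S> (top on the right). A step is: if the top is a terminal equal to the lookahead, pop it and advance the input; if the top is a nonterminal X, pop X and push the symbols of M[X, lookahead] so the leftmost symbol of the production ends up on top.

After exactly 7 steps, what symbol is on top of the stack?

     Stack        Input        Action
  1  $ <S>        u t u r u $  expand <S> -> <B> <G> u
  2  $ u <G> <B>  u t u r u $  expand <B> -> u
  3  $ u <G> u    u t u r u $  match u
  4  $ u <G>      t u r u $    expand <G> -> t <B> r
  5  $ u r <B> t  t u r u $    match t
  6  $ u r <B>    u r u $      expand <B> -> u
  7  $ u r u      u r u $      match u
Stack after step 7: $ u r (top = r).

r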